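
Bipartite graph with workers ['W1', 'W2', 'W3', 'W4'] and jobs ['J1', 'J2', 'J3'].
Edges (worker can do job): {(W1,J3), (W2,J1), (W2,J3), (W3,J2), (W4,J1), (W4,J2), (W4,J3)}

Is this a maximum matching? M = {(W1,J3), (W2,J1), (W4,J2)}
Yes, size 3 is maximum

Proposed matching has size 3.
Maximum matching size for this graph: 3.

This is a maximum matching.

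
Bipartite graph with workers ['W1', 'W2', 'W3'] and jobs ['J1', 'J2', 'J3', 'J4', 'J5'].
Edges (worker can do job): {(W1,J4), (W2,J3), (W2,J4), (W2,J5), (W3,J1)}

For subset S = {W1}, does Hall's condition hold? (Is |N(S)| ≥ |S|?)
Yes: |N(S)| = 1, |S| = 1

Subset S = {W1}
Neighbors N(S) = {J4}

|N(S)| = 1, |S| = 1
Hall's condition: |N(S)| ≥ |S| is satisfied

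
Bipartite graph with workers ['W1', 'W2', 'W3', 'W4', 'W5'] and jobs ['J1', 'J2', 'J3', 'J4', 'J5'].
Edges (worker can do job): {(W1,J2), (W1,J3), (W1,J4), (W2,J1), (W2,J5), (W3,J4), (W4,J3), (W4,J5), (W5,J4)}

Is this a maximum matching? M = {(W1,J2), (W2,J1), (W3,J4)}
No, size 3 is not maximum

Proposed matching has size 3.
Maximum matching size for this graph: 4.

This is NOT maximum - can be improved to size 4.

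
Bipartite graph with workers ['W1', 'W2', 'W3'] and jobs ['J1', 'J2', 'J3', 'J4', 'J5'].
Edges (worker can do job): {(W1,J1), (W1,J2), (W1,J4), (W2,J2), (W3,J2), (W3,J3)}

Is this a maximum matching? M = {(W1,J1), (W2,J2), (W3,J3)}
Yes, size 3 is maximum

Proposed matching has size 3.
Maximum matching size for this graph: 3.

This is a maximum matching.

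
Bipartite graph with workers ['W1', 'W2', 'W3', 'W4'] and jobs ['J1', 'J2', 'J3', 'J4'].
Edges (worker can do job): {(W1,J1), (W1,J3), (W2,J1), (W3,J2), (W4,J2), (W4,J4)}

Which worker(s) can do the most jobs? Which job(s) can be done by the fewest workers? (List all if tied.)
Most versatile: W1, W4 (2 jobs); Least covered: J3, J4 (1 workers)

Worker degrees (jobs they can do): W1:2, W2:1, W3:1, W4:2
Job degrees (workers who can do it): J1:2, J2:2, J3:1, J4:1

Maximum worker degree is 2, achieved by: W1, W4
Minimum job degree is 1, achieved by: J3, J4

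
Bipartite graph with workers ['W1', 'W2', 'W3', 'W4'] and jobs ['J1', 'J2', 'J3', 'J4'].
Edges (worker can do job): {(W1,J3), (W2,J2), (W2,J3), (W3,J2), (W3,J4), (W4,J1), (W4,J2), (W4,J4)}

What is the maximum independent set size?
Maximum independent set = 4

By König's theorem:
- Min vertex cover = Max matching = 4
- Max independent set = Total vertices - Min vertex cover
- Max independent set = 8 - 4 = 4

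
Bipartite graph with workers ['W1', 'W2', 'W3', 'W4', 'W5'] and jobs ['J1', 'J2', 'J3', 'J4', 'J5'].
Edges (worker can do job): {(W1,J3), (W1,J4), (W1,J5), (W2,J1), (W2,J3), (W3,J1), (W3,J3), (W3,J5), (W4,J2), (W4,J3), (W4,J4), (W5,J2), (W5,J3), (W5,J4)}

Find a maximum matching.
Matching: {(W1,J5), (W2,J3), (W3,J1), (W4,J2), (W5,J4)}

Maximum matching (size 5):
  W1 → J5
  W2 → J3
  W3 → J1
  W4 → J2
  W5 → J4

Each worker is assigned to at most one job, and each job to at most one worker.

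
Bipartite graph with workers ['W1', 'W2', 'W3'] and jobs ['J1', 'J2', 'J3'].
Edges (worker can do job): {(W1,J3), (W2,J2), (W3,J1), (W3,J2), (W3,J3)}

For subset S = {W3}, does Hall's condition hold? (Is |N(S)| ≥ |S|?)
Yes: |N(S)| = 3, |S| = 1

Subset S = {W3}
Neighbors N(S) = {J1, J2, J3}

|N(S)| = 3, |S| = 1
Hall's condition: |N(S)| ≥ |S| is satisfied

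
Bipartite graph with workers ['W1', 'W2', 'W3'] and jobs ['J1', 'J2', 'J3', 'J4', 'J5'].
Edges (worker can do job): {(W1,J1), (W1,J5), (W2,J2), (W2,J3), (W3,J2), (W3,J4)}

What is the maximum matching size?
Maximum matching size = 3

Maximum matching: {(W1,J1), (W2,J3), (W3,J2)}
Size: 3

This assigns 3 workers to 3 distinct jobs.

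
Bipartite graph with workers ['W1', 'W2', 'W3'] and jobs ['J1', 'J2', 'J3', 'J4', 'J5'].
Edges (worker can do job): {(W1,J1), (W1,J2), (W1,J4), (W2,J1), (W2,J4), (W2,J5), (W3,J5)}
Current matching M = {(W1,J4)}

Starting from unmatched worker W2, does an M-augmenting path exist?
Yes: W2 → J5

An M-augmenting path alternates non-matching / matching edges, starting and ending at unmatched vertices.
Path: W2 → J5
(J5 is unmatched in M, so the path is augmenting.)
Flipping edges along this path would increase |M| from 1 to 2.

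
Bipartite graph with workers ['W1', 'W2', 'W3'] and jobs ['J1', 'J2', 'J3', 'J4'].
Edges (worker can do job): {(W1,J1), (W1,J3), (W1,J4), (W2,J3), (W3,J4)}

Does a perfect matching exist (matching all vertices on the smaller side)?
Yes, perfect matching exists (size 3)

Perfect matching: {(W1,J1), (W2,J3), (W3,J4)}
All 3 vertices on the smaller side are matched.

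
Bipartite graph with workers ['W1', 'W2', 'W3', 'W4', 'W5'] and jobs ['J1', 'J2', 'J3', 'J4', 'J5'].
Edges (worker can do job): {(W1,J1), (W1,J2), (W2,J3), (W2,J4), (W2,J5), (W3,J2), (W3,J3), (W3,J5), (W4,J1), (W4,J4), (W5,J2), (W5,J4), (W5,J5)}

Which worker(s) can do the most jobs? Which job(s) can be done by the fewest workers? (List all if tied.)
Most versatile: W2, W3, W5 (3 jobs); Least covered: J1, J3 (2 workers)

Worker degrees (jobs they can do): W1:2, W2:3, W3:3, W4:2, W5:3
Job degrees (workers who can do it): J1:2, J2:3, J3:2, J4:3, J5:3

Maximum worker degree is 3, achieved by: W2, W3, W5
Minimum job degree is 2, achieved by: J1, J3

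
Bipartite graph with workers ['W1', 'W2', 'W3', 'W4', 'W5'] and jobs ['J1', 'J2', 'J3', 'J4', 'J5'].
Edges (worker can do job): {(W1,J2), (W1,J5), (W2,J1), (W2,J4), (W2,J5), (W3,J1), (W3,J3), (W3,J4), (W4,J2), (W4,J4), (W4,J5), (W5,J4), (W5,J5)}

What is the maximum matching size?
Maximum matching size = 5

Maximum matching: {(W1,J2), (W2,J1), (W3,J3), (W4,J4), (W5,J5)}
Size: 5

This assigns 5 workers to 5 distinct jobs.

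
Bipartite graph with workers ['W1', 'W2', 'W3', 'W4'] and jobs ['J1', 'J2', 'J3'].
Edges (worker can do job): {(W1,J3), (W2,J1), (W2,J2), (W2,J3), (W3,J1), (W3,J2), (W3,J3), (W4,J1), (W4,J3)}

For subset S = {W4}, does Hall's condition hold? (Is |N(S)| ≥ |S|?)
Yes: |N(S)| = 2, |S| = 1

Subset S = {W4}
Neighbors N(S) = {J1, J3}

|N(S)| = 2, |S| = 1
Hall's condition: |N(S)| ≥ |S| is satisfied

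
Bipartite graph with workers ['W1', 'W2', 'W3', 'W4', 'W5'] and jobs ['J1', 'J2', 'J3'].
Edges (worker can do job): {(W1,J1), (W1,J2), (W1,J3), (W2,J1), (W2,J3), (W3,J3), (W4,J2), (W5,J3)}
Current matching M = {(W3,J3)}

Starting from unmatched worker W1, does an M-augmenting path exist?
Yes: W1 → J2

An M-augmenting path alternates non-matching / matching edges, starting and ending at unmatched vertices.
Path: W1 → J2
(J2 is unmatched in M, so the path is augmenting.)
Flipping edges along this path would increase |M| from 1 to 2.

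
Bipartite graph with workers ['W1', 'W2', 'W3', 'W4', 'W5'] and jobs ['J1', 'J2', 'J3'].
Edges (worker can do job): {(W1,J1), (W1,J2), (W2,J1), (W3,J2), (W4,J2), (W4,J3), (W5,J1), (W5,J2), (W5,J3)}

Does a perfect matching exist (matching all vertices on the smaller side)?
Yes, perfect matching exists (size 3)

Perfect matching: {(W1,J1), (W3,J2), (W5,J3)}
All 3 vertices on the smaller side are matched.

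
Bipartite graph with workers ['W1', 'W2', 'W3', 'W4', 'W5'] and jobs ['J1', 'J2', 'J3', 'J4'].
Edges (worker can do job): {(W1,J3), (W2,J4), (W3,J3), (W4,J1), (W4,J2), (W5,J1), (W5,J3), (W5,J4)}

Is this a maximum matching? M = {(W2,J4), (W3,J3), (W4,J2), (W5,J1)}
Yes, size 4 is maximum

Proposed matching has size 4.
Maximum matching size for this graph: 4.

This is a maximum matching.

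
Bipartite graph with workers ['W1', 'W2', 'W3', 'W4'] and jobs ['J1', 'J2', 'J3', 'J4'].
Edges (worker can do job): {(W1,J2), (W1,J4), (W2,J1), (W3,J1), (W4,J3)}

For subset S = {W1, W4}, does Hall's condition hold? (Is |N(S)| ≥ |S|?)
Yes: |N(S)| = 3, |S| = 2

Subset S = {W1, W4}
Neighbors N(S) = {J2, J3, J4}

|N(S)| = 3, |S| = 2
Hall's condition: |N(S)| ≥ |S| is satisfied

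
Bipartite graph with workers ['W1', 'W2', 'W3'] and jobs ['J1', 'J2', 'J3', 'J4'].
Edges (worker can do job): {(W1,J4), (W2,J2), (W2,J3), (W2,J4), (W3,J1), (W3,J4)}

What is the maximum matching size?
Maximum matching size = 3

Maximum matching: {(W1,J4), (W2,J3), (W3,J1)}
Size: 3

This assigns 3 workers to 3 distinct jobs.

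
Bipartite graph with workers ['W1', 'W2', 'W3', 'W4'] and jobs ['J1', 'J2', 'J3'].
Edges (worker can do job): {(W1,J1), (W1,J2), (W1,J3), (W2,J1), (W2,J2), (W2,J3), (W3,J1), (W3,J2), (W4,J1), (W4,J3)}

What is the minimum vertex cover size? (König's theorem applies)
Minimum vertex cover size = 3

By König's theorem: in bipartite graphs,
min vertex cover = max matching = 3

Maximum matching has size 3, so minimum vertex cover also has size 3.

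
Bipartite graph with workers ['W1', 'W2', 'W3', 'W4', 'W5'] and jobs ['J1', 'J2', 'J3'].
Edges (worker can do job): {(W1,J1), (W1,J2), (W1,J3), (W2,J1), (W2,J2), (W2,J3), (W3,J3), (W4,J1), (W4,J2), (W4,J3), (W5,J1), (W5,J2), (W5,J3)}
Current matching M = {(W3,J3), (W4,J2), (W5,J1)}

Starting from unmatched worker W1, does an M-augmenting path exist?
No augmenting path from W1

Alternating search from W1 reaches jobs: {J1, J2, J3}.
Every reachable job is already matched in M, and following those matched edges back to workers exposes no further unvisited jobs.
No M-augmenting path from W1 exists.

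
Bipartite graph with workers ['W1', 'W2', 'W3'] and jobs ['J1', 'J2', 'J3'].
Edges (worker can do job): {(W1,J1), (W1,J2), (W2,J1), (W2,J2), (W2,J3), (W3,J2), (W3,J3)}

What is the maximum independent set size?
Maximum independent set = 3

By König's theorem:
- Min vertex cover = Max matching = 3
- Max independent set = Total vertices - Min vertex cover
- Max independent set = 6 - 3 = 3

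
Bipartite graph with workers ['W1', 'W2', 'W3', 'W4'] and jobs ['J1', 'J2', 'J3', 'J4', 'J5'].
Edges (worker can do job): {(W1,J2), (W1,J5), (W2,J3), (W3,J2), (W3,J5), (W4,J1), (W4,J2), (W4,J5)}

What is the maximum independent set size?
Maximum independent set = 5

By König's theorem:
- Min vertex cover = Max matching = 4
- Max independent set = Total vertices - Min vertex cover
- Max independent set = 9 - 4 = 5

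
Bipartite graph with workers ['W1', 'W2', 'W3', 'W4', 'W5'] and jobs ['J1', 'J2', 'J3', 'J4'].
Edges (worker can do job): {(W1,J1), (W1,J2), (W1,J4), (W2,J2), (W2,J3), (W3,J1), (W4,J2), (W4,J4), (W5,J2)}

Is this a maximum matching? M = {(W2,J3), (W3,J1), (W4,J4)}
No, size 3 is not maximum

Proposed matching has size 3.
Maximum matching size for this graph: 4.

This is NOT maximum - can be improved to size 4.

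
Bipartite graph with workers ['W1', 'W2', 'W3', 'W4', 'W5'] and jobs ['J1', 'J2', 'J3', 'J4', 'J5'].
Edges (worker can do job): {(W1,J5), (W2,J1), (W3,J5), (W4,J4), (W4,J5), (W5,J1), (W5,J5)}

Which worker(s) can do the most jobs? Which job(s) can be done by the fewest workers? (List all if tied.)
Most versatile: W4, W5 (2 jobs); Least covered: J2, J3 (0 workers)

Worker degrees (jobs they can do): W1:1, W2:1, W3:1, W4:2, W5:2
Job degrees (workers who can do it): J1:2, J2:0, J3:0, J4:1, J5:4

Maximum worker degree is 2, achieved by: W4, W5
Minimum job degree is 0, achieved by: J2, J3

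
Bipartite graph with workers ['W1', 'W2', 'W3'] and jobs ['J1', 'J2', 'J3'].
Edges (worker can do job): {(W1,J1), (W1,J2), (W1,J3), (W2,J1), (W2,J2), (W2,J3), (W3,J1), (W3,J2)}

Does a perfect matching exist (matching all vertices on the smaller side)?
Yes, perfect matching exists (size 3)

Perfect matching: {(W1,J3), (W2,J1), (W3,J2)}
All 3 vertices on the smaller side are matched.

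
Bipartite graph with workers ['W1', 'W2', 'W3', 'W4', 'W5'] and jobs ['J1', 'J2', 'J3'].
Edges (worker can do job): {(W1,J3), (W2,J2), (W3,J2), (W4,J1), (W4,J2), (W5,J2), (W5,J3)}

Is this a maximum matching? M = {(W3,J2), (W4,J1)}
No, size 2 is not maximum

Proposed matching has size 2.
Maximum matching size for this graph: 3.

This is NOT maximum - can be improved to size 3.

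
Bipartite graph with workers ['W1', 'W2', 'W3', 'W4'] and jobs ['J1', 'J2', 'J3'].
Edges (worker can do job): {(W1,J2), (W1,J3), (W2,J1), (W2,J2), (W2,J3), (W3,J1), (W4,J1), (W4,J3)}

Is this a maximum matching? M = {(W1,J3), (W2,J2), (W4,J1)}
Yes, size 3 is maximum

Proposed matching has size 3.
Maximum matching size for this graph: 3.

This is a maximum matching.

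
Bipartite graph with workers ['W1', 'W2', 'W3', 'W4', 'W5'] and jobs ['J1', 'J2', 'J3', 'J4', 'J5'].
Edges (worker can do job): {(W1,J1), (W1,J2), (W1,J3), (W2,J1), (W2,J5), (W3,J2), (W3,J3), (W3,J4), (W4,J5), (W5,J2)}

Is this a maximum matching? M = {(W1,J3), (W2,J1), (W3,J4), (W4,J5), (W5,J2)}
Yes, size 5 is maximum

Proposed matching has size 5.
Maximum matching size for this graph: 5.

This is a maximum matching.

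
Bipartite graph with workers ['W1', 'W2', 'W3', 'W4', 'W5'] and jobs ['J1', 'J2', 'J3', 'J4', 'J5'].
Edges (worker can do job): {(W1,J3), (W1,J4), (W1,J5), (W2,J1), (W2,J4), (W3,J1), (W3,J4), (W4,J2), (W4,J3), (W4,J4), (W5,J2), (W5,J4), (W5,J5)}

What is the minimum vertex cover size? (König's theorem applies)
Minimum vertex cover size = 5

By König's theorem: in bipartite graphs,
min vertex cover = max matching = 5

Maximum matching has size 5, so minimum vertex cover also has size 5.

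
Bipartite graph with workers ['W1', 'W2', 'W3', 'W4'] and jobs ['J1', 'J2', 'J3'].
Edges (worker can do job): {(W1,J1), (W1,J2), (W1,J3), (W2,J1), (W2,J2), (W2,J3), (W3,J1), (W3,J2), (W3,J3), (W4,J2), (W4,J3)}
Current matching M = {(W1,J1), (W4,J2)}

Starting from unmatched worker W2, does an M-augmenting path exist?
Yes: W2 → J3

An M-augmenting path alternates non-matching / matching edges, starting and ending at unmatched vertices.
Path: W2 → J3
(J3 is unmatched in M, so the path is augmenting.)
Flipping edges along this path would increase |M| from 2 to 3.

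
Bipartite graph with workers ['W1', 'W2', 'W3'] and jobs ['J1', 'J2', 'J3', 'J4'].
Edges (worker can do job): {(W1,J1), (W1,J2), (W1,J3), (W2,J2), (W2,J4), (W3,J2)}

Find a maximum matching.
Matching: {(W1,J1), (W2,J4), (W3,J2)}

Maximum matching (size 3):
  W1 → J1
  W2 → J4
  W3 → J2

Each worker is assigned to at most one job, and each job to at most one worker.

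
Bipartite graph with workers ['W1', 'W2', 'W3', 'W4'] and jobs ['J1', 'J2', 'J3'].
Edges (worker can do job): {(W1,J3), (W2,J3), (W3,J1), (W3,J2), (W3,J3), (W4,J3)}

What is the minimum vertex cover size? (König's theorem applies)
Minimum vertex cover size = 2

By König's theorem: in bipartite graphs,
min vertex cover = max matching = 2

Maximum matching has size 2, so minimum vertex cover also has size 2.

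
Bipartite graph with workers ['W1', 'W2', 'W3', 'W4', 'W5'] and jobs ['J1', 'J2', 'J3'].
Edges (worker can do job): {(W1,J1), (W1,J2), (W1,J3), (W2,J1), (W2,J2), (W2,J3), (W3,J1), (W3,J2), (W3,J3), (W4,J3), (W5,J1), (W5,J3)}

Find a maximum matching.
Matching: {(W1,J2), (W3,J3), (W5,J1)}

Maximum matching (size 3):
  W1 → J2
  W3 → J3
  W5 → J1

Each worker is assigned to at most one job, and each job to at most one worker.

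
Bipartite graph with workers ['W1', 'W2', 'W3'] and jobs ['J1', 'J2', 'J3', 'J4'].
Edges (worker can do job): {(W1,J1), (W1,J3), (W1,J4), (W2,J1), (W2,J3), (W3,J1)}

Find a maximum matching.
Matching: {(W1,J4), (W2,J3), (W3,J1)}

Maximum matching (size 3):
  W1 → J4
  W2 → J3
  W3 → J1

Each worker is assigned to at most one job, and each job to at most one worker.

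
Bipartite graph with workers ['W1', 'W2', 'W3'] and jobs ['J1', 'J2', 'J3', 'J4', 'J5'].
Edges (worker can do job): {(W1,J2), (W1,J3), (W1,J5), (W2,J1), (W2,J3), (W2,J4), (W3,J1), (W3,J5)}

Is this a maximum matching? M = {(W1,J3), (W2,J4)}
No, size 2 is not maximum

Proposed matching has size 2.
Maximum matching size for this graph: 3.

This is NOT maximum - can be improved to size 3.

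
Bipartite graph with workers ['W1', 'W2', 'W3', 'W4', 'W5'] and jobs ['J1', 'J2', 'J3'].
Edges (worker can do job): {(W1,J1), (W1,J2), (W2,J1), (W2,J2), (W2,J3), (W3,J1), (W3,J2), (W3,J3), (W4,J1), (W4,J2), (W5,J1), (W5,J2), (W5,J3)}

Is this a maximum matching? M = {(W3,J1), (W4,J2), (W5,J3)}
Yes, size 3 is maximum

Proposed matching has size 3.
Maximum matching size for this graph: 3.

This is a maximum matching.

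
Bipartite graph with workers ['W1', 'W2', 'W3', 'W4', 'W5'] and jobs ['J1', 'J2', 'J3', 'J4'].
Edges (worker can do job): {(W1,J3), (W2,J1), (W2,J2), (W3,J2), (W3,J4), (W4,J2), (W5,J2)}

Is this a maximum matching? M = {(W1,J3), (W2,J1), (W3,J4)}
No, size 3 is not maximum

Proposed matching has size 3.
Maximum matching size for this graph: 4.

This is NOT maximum - can be improved to size 4.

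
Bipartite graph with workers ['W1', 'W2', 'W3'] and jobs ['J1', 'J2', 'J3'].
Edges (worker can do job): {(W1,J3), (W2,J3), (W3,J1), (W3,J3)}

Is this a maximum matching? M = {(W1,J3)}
No, size 1 is not maximum

Proposed matching has size 1.
Maximum matching size for this graph: 2.

This is NOT maximum - can be improved to size 2.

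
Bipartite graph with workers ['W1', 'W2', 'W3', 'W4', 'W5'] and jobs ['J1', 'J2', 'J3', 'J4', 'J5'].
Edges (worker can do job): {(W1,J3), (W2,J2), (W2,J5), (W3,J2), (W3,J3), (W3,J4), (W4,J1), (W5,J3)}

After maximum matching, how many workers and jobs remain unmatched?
Unmatched: 1 workers, 1 jobs

Maximum matching size: 4
Workers: 5 total, 4 matched, 1 unmatched
Jobs: 5 total, 4 matched, 1 unmatched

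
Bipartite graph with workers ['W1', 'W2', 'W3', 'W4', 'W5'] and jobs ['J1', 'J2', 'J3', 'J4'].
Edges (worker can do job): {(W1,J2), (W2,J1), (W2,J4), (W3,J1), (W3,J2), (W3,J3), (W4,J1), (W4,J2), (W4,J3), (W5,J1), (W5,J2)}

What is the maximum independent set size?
Maximum independent set = 5

By König's theorem:
- Min vertex cover = Max matching = 4
- Max independent set = Total vertices - Min vertex cover
- Max independent set = 9 - 4 = 5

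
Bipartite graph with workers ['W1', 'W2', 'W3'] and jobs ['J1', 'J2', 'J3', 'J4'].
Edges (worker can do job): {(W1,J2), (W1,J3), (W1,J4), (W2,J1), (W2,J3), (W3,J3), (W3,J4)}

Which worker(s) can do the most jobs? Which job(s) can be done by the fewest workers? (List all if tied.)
Most versatile: W1 (3 jobs); Least covered: J1, J2 (1 workers)

Worker degrees (jobs they can do): W1:3, W2:2, W3:2
Job degrees (workers who can do it): J1:1, J2:1, J3:3, J4:2

Maximum worker degree is 3, achieved by: W1
Minimum job degree is 1, achieved by: J1, J2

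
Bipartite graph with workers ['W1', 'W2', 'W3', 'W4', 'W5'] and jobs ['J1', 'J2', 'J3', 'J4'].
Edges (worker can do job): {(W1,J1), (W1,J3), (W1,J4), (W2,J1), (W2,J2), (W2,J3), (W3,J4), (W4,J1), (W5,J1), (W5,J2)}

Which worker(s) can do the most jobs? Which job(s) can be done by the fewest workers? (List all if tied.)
Most versatile: W1, W2 (3 jobs); Least covered: J2, J3, J4 (2 workers)

Worker degrees (jobs they can do): W1:3, W2:3, W3:1, W4:1, W5:2
Job degrees (workers who can do it): J1:4, J2:2, J3:2, J4:2

Maximum worker degree is 3, achieved by: W1, W2
Minimum job degree is 2, achieved by: J2, J3, J4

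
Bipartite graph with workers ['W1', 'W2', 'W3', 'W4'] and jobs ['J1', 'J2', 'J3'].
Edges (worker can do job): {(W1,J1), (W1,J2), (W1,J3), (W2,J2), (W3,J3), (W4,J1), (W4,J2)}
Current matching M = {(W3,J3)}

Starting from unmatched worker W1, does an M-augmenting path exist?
Yes: W1 → J1

An M-augmenting path alternates non-matching / matching edges, starting and ending at unmatched vertices.
Path: W1 → J1
(J1 is unmatched in M, so the path is augmenting.)
Flipping edges along this path would increase |M| from 1 to 2.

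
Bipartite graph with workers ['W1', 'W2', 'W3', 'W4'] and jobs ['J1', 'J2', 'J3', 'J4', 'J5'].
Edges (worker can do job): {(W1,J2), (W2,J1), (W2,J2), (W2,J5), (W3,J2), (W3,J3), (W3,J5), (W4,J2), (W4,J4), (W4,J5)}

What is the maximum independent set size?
Maximum independent set = 5

By König's theorem:
- Min vertex cover = Max matching = 4
- Max independent set = Total vertices - Min vertex cover
- Max independent set = 9 - 4 = 5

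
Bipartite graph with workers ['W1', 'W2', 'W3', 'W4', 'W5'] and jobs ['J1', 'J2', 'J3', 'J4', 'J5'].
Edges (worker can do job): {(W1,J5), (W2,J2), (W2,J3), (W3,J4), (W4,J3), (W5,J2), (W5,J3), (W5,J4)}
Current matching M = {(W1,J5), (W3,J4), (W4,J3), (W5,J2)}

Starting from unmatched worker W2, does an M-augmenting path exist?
No augmenting path from W2

Alternating search from W2 reaches jobs: {J2, J3, J4}.
Every reachable job is already matched in M, and following those matched edges back to workers exposes no further unvisited jobs.
No M-augmenting path from W2 exists.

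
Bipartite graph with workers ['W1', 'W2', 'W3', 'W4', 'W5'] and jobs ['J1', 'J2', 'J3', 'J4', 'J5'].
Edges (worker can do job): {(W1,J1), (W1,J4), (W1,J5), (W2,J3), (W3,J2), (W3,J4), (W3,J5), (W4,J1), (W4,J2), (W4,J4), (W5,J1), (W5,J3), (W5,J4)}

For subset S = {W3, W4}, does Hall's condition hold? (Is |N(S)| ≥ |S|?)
Yes: |N(S)| = 4, |S| = 2

Subset S = {W3, W4}
Neighbors N(S) = {J1, J2, J4, J5}

|N(S)| = 4, |S| = 2
Hall's condition: |N(S)| ≥ |S| is satisfied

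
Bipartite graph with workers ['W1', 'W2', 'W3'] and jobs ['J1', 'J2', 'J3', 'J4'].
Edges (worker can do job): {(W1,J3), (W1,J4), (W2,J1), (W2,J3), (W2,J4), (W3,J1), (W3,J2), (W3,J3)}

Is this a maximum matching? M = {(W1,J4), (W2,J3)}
No, size 2 is not maximum

Proposed matching has size 2.
Maximum matching size for this graph: 3.

This is NOT maximum - can be improved to size 3.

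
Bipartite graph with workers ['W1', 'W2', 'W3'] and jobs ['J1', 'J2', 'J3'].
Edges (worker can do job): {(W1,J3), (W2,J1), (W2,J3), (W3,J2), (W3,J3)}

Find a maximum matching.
Matching: {(W1,J3), (W2,J1), (W3,J2)}

Maximum matching (size 3):
  W1 → J3
  W2 → J1
  W3 → J2

Each worker is assigned to at most one job, and each job to at most one worker.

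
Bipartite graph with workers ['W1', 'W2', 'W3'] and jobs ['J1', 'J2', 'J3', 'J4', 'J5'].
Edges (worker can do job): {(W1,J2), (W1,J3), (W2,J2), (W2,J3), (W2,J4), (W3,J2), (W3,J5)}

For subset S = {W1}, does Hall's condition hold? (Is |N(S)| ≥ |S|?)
Yes: |N(S)| = 2, |S| = 1

Subset S = {W1}
Neighbors N(S) = {J2, J3}

|N(S)| = 2, |S| = 1
Hall's condition: |N(S)| ≥ |S| is satisfied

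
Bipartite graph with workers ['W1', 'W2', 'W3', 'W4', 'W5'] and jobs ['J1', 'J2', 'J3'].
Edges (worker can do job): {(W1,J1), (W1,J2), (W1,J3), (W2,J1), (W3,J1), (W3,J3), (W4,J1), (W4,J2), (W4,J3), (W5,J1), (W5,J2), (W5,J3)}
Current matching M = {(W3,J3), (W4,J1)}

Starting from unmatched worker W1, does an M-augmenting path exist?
Yes: W1 → J1 → W4 → J2

An M-augmenting path alternates non-matching / matching edges, starting and ending at unmatched vertices.
Path: W1 → J1 → W4 → J2
(J2 is unmatched in M, so the path is augmenting.)
Flipping edges along this path would increase |M| from 2 to 3.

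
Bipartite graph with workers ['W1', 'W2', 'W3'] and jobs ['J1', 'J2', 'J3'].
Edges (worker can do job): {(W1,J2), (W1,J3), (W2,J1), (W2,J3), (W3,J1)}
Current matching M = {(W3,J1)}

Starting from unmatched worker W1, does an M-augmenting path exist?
Yes: W1 → J2

An M-augmenting path alternates non-matching / matching edges, starting and ending at unmatched vertices.
Path: W1 → J2
(J2 is unmatched in M, so the path is augmenting.)
Flipping edges along this path would increase |M| from 1 to 2.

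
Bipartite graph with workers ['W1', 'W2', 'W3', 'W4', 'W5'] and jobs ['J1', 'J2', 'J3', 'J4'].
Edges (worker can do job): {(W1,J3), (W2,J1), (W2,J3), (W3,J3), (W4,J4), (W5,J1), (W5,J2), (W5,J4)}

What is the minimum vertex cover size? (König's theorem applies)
Minimum vertex cover size = 4

By König's theorem: in bipartite graphs,
min vertex cover = max matching = 4

Maximum matching has size 4, so minimum vertex cover also has size 4.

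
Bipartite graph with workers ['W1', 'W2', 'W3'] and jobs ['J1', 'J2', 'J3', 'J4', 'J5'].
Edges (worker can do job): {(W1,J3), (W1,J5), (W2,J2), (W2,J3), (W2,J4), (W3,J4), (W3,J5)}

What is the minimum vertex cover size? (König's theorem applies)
Minimum vertex cover size = 3

By König's theorem: in bipartite graphs,
min vertex cover = max matching = 3

Maximum matching has size 3, so minimum vertex cover also has size 3.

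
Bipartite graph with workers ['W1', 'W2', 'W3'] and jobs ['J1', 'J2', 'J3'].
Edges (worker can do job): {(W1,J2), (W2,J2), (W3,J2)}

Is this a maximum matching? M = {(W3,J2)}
Yes, size 1 is maximum

Proposed matching has size 1.
Maximum matching size for this graph: 1.

This is a maximum matching.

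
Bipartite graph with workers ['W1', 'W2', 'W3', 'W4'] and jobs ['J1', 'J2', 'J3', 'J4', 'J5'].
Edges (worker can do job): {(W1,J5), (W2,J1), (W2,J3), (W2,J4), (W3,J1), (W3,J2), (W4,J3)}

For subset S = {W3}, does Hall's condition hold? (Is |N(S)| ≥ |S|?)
Yes: |N(S)| = 2, |S| = 1

Subset S = {W3}
Neighbors N(S) = {J1, J2}

|N(S)| = 2, |S| = 1
Hall's condition: |N(S)| ≥ |S| is satisfied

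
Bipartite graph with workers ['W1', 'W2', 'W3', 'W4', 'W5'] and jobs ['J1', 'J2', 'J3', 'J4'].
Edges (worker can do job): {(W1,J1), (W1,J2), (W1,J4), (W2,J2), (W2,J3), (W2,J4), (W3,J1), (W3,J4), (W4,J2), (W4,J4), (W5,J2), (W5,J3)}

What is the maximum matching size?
Maximum matching size = 4

Maximum matching: {(W2,J3), (W3,J1), (W4,J4), (W5,J2)}
Size: 4

This assigns 4 workers to 4 distinct jobs.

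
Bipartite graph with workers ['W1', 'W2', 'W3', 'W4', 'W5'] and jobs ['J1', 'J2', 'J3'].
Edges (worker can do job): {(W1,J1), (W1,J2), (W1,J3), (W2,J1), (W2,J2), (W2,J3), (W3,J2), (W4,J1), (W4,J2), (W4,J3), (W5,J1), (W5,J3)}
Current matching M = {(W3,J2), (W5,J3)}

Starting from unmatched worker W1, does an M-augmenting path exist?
Yes: W1 → J1

An M-augmenting path alternates non-matching / matching edges, starting and ending at unmatched vertices.
Path: W1 → J1
(J1 is unmatched in M, so the path is augmenting.)
Flipping edges along this path would increase |M| from 2 to 3.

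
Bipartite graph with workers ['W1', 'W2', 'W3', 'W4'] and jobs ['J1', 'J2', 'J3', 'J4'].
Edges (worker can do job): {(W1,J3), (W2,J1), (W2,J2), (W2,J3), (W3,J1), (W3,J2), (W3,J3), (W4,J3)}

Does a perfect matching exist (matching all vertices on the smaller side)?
No, maximum matching has size 3 < 4

Maximum matching has size 3, need 4 for perfect matching.
Unmatched workers: ['W1']
Unmatched jobs: ['J4']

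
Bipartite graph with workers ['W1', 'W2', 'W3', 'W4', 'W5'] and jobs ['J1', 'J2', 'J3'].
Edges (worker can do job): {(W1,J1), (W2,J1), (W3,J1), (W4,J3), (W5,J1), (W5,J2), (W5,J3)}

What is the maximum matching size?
Maximum matching size = 3

Maximum matching: {(W3,J1), (W4,J3), (W5,J2)}
Size: 3

This assigns 3 workers to 3 distinct jobs.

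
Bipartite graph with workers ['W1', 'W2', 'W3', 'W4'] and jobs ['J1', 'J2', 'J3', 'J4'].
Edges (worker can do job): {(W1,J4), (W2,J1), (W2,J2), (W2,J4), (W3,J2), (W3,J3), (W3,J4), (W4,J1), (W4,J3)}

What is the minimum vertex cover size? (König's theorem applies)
Minimum vertex cover size = 4

By König's theorem: in bipartite graphs,
min vertex cover = max matching = 4

Maximum matching has size 4, so minimum vertex cover also has size 4.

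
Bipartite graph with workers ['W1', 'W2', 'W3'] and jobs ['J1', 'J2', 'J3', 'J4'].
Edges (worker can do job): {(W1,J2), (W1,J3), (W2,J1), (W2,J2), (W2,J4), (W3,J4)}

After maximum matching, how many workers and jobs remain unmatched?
Unmatched: 0 workers, 1 jobs

Maximum matching size: 3
Workers: 3 total, 3 matched, 0 unmatched
Jobs: 4 total, 3 matched, 1 unmatched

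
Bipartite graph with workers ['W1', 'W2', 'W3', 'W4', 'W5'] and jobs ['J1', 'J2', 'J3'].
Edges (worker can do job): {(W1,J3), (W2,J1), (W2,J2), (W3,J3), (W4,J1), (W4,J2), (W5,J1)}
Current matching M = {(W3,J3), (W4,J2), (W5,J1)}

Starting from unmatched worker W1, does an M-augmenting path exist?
No augmenting path from W1

Alternating search from W1 reaches jobs: {J3}.
Every reachable job is already matched in M, and following those matched edges back to workers exposes no further unvisited jobs.
No M-augmenting path from W1 exists.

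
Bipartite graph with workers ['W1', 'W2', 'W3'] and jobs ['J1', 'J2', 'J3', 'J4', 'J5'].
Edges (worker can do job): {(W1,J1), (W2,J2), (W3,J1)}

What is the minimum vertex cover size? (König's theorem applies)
Minimum vertex cover size = 2

By König's theorem: in bipartite graphs,
min vertex cover = max matching = 2

Maximum matching has size 2, so minimum vertex cover also has size 2.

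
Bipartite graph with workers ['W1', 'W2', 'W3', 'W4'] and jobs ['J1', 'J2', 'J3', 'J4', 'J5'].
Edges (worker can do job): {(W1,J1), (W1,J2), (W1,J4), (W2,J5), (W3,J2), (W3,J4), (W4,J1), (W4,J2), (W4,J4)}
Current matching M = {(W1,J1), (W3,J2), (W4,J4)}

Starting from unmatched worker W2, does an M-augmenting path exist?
Yes: W2 → J5

An M-augmenting path alternates non-matching / matching edges, starting and ending at unmatched vertices.
Path: W2 → J5
(J5 is unmatched in M, so the path is augmenting.)
Flipping edges along this path would increase |M| from 3 to 4.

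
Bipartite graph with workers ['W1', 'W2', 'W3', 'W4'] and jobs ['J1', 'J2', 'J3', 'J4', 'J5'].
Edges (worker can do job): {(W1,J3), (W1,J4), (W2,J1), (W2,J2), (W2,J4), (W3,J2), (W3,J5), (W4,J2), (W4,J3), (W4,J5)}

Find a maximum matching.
Matching: {(W1,J4), (W2,J2), (W3,J5), (W4,J3)}

Maximum matching (size 4):
  W1 → J4
  W2 → J2
  W3 → J5
  W4 → J3

Each worker is assigned to at most one job, and each job to at most one worker.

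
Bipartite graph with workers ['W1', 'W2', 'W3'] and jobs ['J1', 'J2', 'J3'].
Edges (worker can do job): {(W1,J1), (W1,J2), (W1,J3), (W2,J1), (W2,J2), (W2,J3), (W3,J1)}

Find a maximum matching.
Matching: {(W1,J2), (W2,J3), (W3,J1)}

Maximum matching (size 3):
  W1 → J2
  W2 → J3
  W3 → J1

Each worker is assigned to at most one job, and each job to at most one worker.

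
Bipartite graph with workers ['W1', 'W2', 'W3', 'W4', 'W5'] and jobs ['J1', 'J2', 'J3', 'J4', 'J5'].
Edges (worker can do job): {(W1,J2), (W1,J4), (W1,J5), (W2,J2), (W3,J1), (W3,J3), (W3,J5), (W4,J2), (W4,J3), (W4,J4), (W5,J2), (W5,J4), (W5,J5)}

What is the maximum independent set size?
Maximum independent set = 5

By König's theorem:
- Min vertex cover = Max matching = 5
- Max independent set = Total vertices - Min vertex cover
- Max independent set = 10 - 5 = 5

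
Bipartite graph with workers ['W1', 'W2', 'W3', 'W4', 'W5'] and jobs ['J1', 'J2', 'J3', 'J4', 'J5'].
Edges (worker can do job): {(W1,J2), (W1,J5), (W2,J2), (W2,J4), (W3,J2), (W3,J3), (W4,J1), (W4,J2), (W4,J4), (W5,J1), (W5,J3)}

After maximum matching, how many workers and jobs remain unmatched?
Unmatched: 0 workers, 0 jobs

Maximum matching size: 5
Workers: 5 total, 5 matched, 0 unmatched
Jobs: 5 total, 5 matched, 0 unmatched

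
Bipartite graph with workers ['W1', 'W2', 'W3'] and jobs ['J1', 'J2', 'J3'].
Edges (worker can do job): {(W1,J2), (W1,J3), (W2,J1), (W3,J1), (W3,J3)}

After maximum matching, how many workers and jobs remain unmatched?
Unmatched: 0 workers, 0 jobs

Maximum matching size: 3
Workers: 3 total, 3 matched, 0 unmatched
Jobs: 3 total, 3 matched, 0 unmatched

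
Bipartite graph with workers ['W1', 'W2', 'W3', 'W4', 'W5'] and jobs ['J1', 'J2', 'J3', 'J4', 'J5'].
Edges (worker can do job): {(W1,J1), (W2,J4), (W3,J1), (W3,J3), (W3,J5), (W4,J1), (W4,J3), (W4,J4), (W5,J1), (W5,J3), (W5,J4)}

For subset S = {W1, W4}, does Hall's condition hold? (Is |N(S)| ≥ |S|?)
Yes: |N(S)| = 3, |S| = 2

Subset S = {W1, W4}
Neighbors N(S) = {J1, J3, J4}

|N(S)| = 3, |S| = 2
Hall's condition: |N(S)| ≥ |S| is satisfied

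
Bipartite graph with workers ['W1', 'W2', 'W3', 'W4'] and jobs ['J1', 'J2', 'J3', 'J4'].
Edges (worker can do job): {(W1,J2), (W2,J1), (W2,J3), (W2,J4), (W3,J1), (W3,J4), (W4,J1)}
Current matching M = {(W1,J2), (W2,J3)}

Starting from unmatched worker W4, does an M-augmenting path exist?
Yes: W4 → J1

An M-augmenting path alternates non-matching / matching edges, starting and ending at unmatched vertices.
Path: W4 → J1
(J1 is unmatched in M, so the path is augmenting.)
Flipping edges along this path would increase |M| from 2 to 3.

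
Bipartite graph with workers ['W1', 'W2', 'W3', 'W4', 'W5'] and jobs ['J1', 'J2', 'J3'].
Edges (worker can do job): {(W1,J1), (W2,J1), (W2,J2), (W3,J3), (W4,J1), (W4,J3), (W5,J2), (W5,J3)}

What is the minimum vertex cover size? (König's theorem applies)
Minimum vertex cover size = 3

By König's theorem: in bipartite graphs,
min vertex cover = max matching = 3

Maximum matching has size 3, so minimum vertex cover also has size 3.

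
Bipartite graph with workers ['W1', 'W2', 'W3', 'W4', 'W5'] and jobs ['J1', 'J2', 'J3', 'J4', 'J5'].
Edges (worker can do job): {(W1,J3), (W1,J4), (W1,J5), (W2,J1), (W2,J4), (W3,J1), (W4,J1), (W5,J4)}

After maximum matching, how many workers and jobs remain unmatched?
Unmatched: 2 workers, 2 jobs

Maximum matching size: 3
Workers: 5 total, 3 matched, 2 unmatched
Jobs: 5 total, 3 matched, 2 unmatched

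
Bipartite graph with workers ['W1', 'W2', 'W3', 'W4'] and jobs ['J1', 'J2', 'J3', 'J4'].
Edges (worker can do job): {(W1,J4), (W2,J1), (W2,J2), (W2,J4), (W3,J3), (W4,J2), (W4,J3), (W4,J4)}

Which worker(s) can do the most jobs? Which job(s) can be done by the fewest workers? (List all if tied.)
Most versatile: W2, W4 (3 jobs); Least covered: J1 (1 workers)

Worker degrees (jobs they can do): W1:1, W2:3, W3:1, W4:3
Job degrees (workers who can do it): J1:1, J2:2, J3:2, J4:3

Maximum worker degree is 3, achieved by: W2, W4
Minimum job degree is 1, achieved by: J1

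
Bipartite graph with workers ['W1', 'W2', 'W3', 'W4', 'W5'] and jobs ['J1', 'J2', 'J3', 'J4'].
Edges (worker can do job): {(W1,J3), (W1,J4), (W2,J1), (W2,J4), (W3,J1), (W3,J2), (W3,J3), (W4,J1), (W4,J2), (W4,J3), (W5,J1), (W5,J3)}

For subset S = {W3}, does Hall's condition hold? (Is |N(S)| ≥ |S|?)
Yes: |N(S)| = 3, |S| = 1

Subset S = {W3}
Neighbors N(S) = {J1, J2, J3}

|N(S)| = 3, |S| = 1
Hall's condition: |N(S)| ≥ |S| is satisfied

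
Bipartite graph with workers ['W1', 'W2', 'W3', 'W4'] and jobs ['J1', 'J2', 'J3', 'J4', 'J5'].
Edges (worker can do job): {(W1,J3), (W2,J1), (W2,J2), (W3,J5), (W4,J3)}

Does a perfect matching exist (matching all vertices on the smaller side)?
No, maximum matching has size 3 < 4

Maximum matching has size 3, need 4 for perfect matching.
Unmatched workers: ['W1']
Unmatched jobs: ['J2', 'J4']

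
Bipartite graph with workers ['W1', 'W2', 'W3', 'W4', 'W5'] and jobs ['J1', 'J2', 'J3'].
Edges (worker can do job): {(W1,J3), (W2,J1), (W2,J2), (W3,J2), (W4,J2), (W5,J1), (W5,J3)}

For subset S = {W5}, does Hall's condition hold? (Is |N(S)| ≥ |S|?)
Yes: |N(S)| = 2, |S| = 1

Subset S = {W5}
Neighbors N(S) = {J1, J3}

|N(S)| = 2, |S| = 1
Hall's condition: |N(S)| ≥ |S| is satisfied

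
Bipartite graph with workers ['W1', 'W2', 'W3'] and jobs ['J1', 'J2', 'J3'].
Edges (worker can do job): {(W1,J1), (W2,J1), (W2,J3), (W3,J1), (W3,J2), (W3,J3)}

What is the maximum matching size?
Maximum matching size = 3

Maximum matching: {(W1,J1), (W2,J3), (W3,J2)}
Size: 3

This assigns 3 workers to 3 distinct jobs.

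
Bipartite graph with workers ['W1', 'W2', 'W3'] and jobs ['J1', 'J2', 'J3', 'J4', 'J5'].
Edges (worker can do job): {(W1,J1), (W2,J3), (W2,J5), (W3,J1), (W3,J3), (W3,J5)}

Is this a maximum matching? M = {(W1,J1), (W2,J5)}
No, size 2 is not maximum

Proposed matching has size 2.
Maximum matching size for this graph: 3.

This is NOT maximum - can be improved to size 3.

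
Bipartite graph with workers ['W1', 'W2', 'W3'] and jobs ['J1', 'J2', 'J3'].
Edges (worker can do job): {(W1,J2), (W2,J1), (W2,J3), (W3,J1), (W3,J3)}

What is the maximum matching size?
Maximum matching size = 3

Maximum matching: {(W1,J2), (W2,J1), (W3,J3)}
Size: 3

This assigns 3 workers to 3 distinct jobs.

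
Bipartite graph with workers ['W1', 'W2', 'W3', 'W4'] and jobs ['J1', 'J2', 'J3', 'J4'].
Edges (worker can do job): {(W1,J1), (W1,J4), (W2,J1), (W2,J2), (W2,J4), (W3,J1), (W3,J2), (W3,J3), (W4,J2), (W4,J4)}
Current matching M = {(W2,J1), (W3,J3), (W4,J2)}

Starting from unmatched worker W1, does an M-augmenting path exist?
Yes: W1 → J4

An M-augmenting path alternates non-matching / matching edges, starting and ending at unmatched vertices.
Path: W1 → J4
(J4 is unmatched in M, so the path is augmenting.)
Flipping edges along this path would increase |M| from 3 to 4.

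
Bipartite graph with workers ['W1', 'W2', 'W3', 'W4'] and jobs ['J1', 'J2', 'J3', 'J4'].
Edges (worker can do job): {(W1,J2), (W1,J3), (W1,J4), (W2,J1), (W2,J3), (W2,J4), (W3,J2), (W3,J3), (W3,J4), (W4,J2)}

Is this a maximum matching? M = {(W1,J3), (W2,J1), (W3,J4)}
No, size 3 is not maximum

Proposed matching has size 3.
Maximum matching size for this graph: 4.

This is NOT maximum - can be improved to size 4.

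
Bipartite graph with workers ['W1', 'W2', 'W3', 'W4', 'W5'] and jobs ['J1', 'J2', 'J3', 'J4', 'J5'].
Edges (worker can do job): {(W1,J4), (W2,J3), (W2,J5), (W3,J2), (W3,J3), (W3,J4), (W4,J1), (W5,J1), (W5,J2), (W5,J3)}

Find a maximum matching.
Matching: {(W1,J4), (W2,J5), (W3,J2), (W4,J1), (W5,J3)}

Maximum matching (size 5):
  W1 → J4
  W2 → J5
  W3 → J2
  W4 → J1
  W5 → J3

Each worker is assigned to at most one job, and each job to at most one worker.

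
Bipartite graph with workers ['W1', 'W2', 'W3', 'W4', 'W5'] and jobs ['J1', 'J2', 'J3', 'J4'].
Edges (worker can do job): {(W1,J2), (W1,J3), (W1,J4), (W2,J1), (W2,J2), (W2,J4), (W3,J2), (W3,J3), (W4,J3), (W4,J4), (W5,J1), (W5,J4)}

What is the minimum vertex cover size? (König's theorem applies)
Minimum vertex cover size = 4

By König's theorem: in bipartite graphs,
min vertex cover = max matching = 4

Maximum matching has size 4, so minimum vertex cover also has size 4.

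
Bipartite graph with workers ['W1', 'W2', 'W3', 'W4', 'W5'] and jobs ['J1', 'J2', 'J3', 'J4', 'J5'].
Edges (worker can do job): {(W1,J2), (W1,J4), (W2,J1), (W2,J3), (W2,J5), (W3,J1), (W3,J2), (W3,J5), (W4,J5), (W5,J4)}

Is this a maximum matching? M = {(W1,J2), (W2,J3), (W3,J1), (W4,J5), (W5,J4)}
Yes, size 5 is maximum

Proposed matching has size 5.
Maximum matching size for this graph: 5.

This is a maximum matching.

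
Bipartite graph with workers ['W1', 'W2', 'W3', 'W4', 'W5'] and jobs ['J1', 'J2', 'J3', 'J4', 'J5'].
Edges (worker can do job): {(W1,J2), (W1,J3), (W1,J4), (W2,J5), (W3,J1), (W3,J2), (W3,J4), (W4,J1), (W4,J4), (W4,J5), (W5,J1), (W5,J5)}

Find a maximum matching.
Matching: {(W1,J3), (W2,J5), (W3,J2), (W4,J4), (W5,J1)}

Maximum matching (size 5):
  W1 → J3
  W2 → J5
  W3 → J2
  W4 → J4
  W5 → J1

Each worker is assigned to at most one job, and each job to at most one worker.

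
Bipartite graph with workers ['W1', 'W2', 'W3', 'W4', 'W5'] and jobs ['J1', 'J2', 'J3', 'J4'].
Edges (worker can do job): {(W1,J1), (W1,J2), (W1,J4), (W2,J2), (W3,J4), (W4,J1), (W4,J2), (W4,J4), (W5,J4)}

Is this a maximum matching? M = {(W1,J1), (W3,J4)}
No, size 2 is not maximum

Proposed matching has size 2.
Maximum matching size for this graph: 3.

This is NOT maximum - can be improved to size 3.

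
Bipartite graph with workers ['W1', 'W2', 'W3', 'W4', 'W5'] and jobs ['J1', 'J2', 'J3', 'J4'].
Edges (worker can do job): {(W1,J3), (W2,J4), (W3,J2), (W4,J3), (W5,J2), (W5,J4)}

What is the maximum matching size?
Maximum matching size = 3

Maximum matching: {(W3,J2), (W4,J3), (W5,J4)}
Size: 3

This assigns 3 workers to 3 distinct jobs.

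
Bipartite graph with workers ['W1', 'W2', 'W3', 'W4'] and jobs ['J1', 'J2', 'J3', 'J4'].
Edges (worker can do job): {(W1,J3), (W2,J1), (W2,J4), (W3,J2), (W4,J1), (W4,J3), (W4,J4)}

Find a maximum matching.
Matching: {(W1,J3), (W2,J1), (W3,J2), (W4,J4)}

Maximum matching (size 4):
  W1 → J3
  W2 → J1
  W3 → J2
  W4 → J4

Each worker is assigned to at most one job, and each job to at most one worker.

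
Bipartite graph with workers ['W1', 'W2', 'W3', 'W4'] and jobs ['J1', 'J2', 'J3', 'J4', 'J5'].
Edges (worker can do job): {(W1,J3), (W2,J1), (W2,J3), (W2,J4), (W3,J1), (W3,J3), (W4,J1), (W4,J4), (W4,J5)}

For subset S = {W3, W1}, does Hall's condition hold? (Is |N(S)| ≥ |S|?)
Yes: |N(S)| = 2, |S| = 2

Subset S = {W3, W1}
Neighbors N(S) = {J1, J3}

|N(S)| = 2, |S| = 2
Hall's condition: |N(S)| ≥ |S| is satisfied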